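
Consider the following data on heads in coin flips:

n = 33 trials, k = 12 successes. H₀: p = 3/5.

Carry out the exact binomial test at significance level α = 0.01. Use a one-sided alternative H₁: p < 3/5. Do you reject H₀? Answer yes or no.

Exact binomial: n=33, k=12, p₀=3/5=0.6000
P(X≤12) from Σ C(n,i)·p₀^i·(1−p₀)^(n−i)
p-value (one-sided, H₁ less) = 0.00517
At α=0.01: p < α → reject H₀

reject H₀: yes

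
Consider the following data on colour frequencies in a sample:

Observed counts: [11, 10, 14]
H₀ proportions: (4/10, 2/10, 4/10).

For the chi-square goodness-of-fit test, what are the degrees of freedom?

df = k − 1 = 3 − 1 = 2

degrees of freedom = 2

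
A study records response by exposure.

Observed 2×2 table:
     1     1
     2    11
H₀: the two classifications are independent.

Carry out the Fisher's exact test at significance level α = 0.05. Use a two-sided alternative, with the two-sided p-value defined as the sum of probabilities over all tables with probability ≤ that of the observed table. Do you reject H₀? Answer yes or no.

reject H₀: no

Margins: r₁=2, r₂=13, c₁=3, c₂=12, n=15
p_obs = C(2,1)·C(13,2)/C(15,3); sum pmf over tables with pmf ≤ p_obs
p-value (two-sided) = 0.37143
At α=0.05: p ≥ α → fail to reject H₀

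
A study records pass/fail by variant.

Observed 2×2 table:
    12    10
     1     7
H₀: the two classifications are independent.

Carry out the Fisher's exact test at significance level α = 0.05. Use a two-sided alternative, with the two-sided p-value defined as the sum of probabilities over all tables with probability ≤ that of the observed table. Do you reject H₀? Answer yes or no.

Margins: r₁=22, r₂=8, c₁=13, c₂=17, n=30
p_obs = C(22,12)·C(8,1)/C(30,13); sum pmf over tables with pmf ≤ p_obs
p-value (two-sided) = 0.09243
At α=0.05: p ≥ α → fail to reject H₀

reject H₀: no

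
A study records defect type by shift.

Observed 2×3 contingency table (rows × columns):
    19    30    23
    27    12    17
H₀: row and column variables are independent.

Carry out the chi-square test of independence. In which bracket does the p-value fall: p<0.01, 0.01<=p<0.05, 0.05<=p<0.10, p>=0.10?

Row totals [72, 56], col totals [46, 42, 40], n=128
χ² = (19−25.88)²/25.88 + (30−23.62)²/23.62 + (23−22.50)²/22.50 + (27−20.12)²/20.12 + (12−18.38)²/18.38 + (17−17.50)²/17.50 = 8.1327
df = 2
p-value (upper-tail) = 0.01714
→ bracket: 0.01<=p<0.05

p-value bracket: 0.01<=p<0.05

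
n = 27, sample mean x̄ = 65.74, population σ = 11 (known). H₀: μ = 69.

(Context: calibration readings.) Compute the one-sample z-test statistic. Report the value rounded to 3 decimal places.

SE = σ/√n = 11/√27 = 2.1170
z = (x̄−μ₀)/SE = (65.74−69)/2.1170 = -1.5400

test statistic = -1.540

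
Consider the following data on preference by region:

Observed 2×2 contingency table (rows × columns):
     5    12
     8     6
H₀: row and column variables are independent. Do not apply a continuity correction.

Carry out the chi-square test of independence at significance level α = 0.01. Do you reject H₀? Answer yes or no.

reject H₀: no

Row totals [17, 14], col totals [13, 18], n=31
χ² = (5−7.13)²/7.13 + (12−9.87)²/9.87 + (8−5.87)²/5.87 + (6−8.13)²/8.13 = 2.4247
df = 1
p-value (upper-tail) = 0.11944
At α=0.01: p ≥ α → fail to reject H₀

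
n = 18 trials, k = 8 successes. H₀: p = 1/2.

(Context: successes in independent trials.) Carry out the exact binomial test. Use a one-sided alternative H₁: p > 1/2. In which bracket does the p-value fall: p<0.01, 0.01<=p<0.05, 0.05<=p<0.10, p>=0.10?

p-value bracket: p>=0.10

Exact binomial: n=18, k=8, p₀=1/2=0.5000
P(X≥8) from Σ C(n,i)·p₀^i·(1−p₀)^(n−i)
p-value (one-sided, H₁ greater) = 0.75966
→ bracket: p>=0.10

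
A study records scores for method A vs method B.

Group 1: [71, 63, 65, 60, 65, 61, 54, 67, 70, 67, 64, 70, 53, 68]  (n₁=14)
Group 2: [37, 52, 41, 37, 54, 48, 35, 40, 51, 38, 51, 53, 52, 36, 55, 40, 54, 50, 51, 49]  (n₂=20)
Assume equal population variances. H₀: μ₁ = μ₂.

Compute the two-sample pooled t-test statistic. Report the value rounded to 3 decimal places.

x̄₁=64.143, s₁=5.573, n₁=14
x̄₂=46.200, s₂=7.172, n₂=20
s_p² = [13·5.573² + 19·7.172²]/32 = 43.1536
SE = √(s_p²·(1/14+1/20)) = 2.2891
t = (64.143−46.200)/2.2891 = 7.8383
df = 32

test statistic = 7.838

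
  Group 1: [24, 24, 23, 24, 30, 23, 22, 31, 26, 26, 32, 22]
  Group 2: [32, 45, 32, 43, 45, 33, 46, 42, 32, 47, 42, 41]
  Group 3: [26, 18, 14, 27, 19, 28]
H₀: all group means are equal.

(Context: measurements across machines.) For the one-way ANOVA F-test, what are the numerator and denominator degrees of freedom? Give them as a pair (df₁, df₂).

k = 3 groups, N = 30 total
df = (k−1, N−k) = (3−1, 30−3) = (2, 27)

degrees of freedom = [2, 27]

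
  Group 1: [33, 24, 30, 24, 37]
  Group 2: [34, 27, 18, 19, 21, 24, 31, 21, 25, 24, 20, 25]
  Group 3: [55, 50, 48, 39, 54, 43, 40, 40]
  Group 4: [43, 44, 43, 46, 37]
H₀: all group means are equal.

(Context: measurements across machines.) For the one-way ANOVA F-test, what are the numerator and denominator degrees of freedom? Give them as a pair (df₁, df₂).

k = 4 groups, N = 30 total
df = (k−1, N−k) = (4−1, 30−4) = (3, 26)

degrees of freedom = [3, 26]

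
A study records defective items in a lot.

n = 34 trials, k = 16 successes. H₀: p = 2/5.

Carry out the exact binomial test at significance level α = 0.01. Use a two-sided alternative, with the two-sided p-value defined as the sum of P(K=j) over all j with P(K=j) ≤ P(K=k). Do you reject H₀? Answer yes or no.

reject H₀: no

Exact binomial: n=34, k=16, p₀=2/5=0.4000
P(X=j) = C(n,j)·p₀^j·(1−p₀)^(n−j); p = Σ P(X=j) over j with P(X=j) ≤ P(X=16)
p-value (two-sided) = 0.48425
At α=0.01: p ≥ α → fail to reject H₀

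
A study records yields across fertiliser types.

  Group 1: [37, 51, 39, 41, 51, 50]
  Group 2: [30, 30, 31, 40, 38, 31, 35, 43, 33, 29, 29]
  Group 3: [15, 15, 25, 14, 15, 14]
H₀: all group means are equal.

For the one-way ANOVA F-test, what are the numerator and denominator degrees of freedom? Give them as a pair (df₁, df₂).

k = 3 groups, N = 23 total
df = (k−1, N−k) = (3−1, 23−3) = (2, 20)

degrees of freedom = [2, 20]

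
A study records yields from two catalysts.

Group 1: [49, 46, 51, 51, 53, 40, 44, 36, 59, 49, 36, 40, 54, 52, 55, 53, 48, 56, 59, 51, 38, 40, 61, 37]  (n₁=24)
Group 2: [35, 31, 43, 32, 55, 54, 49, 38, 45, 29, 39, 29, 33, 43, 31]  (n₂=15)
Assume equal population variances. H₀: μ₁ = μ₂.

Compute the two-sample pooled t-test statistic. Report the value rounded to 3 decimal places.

x̄₁=48.250, s₁=7.731, n₁=24
x̄₂=39.067, s₂=8.779, n₂=15
s_p² = [23·7.731² + 14·8.779²]/37 = 66.3090
SE = √(s_p²·(1/24+1/15)) = 2.6802
t = (48.250−39.067)/2.6802 = 3.4264
df = 37

test statistic = 3.426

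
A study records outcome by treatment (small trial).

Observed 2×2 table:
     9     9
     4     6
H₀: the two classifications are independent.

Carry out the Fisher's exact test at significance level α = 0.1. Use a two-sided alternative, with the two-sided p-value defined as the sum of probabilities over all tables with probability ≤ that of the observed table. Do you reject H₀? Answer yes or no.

Margins: r₁=18, r₂=10, c₁=13, c₂=15, n=28
p_obs = C(18,9)·C(10,4)/C(28,13); sum pmf over tables with pmf ≤ p_obs
p-value (two-sided) = 0.70549
At α=0.1: p ≥ α → fail to reject H₀

reject H₀: no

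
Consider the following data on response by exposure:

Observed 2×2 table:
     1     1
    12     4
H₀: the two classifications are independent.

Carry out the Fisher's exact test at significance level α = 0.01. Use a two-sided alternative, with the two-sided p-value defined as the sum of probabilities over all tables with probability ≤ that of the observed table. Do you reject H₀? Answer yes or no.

Margins: r₁=2, r₂=16, c₁=13, c₂=5, n=18
p_obs = C(2,1)·C(16,12)/C(18,13); sum pmf over tables with pmf ≤ p_obs
p-value (two-sided) = 0.49020
At α=0.01: p ≥ α → fail to reject H₀

reject H₀: no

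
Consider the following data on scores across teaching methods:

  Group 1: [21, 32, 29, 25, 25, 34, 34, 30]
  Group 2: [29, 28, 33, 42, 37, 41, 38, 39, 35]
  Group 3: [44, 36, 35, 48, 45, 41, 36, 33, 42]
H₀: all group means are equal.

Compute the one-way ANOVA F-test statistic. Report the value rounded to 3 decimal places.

Group means [28.75, 35.78, 40.00], grand mean 35.077
SSB = Σnᵢ(x̄ᵢ−x̄)² = 542.791; SSW = ΣΣ(x−x̄ᵢ)² = 569.056
MSB = 542.791/2 = 271.3953; MSW = 569.056/23 = 24.7415
F = MSB/MSW = 10.9692
df = (2, 23)

test statistic = 10.969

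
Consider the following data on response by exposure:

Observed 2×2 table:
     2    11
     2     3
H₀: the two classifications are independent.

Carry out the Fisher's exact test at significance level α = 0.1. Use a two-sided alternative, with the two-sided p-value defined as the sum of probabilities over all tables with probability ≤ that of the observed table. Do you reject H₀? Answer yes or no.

Margins: r₁=13, r₂=5, c₁=4, c₂=14, n=18
p_obs = C(13,2)·C(5,2)/C(18,4); sum pmf over tables with pmf ≤ p_obs
p-value (two-sided) = 0.53268
At α=0.1: p ≥ α → fail to reject H₀

reject H₀: no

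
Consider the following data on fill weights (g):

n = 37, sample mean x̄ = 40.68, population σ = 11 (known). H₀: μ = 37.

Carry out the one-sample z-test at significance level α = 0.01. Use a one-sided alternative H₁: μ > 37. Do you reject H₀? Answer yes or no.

SE = σ/√n = 11/√37 = 1.8084
z = (x̄−μ₀)/SE = (40.68−37)/1.8084 = 2.0350
p-value (one-sided, H₁ greater) = 0.02093
At α=0.01: p ≥ α → fail to reject H₀

reject H₀: no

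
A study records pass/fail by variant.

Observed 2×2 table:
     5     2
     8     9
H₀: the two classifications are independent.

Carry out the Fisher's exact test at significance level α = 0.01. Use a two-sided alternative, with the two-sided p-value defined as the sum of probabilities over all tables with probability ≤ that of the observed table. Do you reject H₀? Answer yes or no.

Margins: r₁=7, r₂=17, c₁=13, c₂=11, n=24
p_obs = C(7,5)·C(17,8)/C(24,13); sum pmf over tables with pmf ≤ p_obs
p-value (two-sided) = 0.38644
At α=0.01: p ≥ α → fail to reject H₀

reject H₀: no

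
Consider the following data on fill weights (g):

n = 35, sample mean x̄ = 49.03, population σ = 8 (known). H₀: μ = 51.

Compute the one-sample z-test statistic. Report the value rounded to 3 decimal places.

test statistic = -1.457

SE = σ/√n = 8/√35 = 1.3522
z = (x̄−μ₀)/SE = (49.03−51)/1.3522 = -1.4568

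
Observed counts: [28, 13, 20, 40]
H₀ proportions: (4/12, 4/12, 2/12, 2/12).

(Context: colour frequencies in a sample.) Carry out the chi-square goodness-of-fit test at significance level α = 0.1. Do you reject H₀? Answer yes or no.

n = 101; E_i = n·p_i = [33.67, 33.67, 16.83, 16.83]
χ² = (28−33.67)²/33.67 + (13−33.67)²/33.67 + (20−16.83)²/16.83 + (40−16.83)²/16.83 = 46.1188
df = 3
p-value (upper-tail) = 0.00000
At α=0.1: p < α → reject H₀

reject H₀: yes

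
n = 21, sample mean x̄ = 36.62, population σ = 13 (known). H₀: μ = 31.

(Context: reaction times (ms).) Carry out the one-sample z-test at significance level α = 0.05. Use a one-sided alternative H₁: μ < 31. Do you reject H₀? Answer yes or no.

SE = σ/√n = 13/√21 = 2.8368
z = (x̄−μ₀)/SE = (36.62−31)/2.8368 = 1.9811
p-value (one-sided, H₁ less) = 0.97621
At α=0.05: p ≥ α → fail to reject H₀

reject H₀: no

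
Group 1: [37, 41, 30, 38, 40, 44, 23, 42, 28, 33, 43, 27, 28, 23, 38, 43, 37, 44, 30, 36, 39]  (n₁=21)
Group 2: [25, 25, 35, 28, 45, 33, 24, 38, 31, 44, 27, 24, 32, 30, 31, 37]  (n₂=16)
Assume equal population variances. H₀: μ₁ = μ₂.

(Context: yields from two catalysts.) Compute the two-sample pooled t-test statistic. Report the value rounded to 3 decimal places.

x̄₁=35.429, s₁=6.867, n₁=21
x̄₂=31.812, s₂=6.615, n₂=16
s_p² = [20·6.867² + 15·6.615²]/35 = 45.7023
SE = √(s_p²·(1/21+1/16)) = 2.2434
t = (35.429−31.812)/2.2434 = 1.6119
df = 35

test statistic = 1.612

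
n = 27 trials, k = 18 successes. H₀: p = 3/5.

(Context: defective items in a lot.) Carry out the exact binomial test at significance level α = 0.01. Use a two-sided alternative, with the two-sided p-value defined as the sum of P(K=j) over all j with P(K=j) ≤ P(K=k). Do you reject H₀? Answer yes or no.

reject H₀: no

Exact binomial: n=27, k=18, p₀=3/5=0.6000
P(X=j) = C(n,j)·p₀^j·(1−p₀)^(n−j); p = Σ P(X=j) over j with P(X=j) ≤ P(X=18)
p-value (two-sided) = 0.55886
At α=0.01: p ≥ α → fail to reject H₀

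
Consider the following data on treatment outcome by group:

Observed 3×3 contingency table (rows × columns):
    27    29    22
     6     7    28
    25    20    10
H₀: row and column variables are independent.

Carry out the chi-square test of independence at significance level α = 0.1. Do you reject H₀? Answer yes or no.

reject H₀: yes

Row totals [78, 41, 55], col totals [58, 56, 60], n=174
χ² = (27−26.00)²/26.00 + (29−25.10)²/25.10 + (22−26.90)²/26.90 + (6−13.67)²/13.67 + (7−13.20)²/13.20 + (28−14.14)²/14.14 + (25−18.33)²/18.33 + (20−17.70)²/17.70 + (10−18.97)²/18.97 = 29.2970
df = 4
p-value (upper-tail) = 0.00001
At α=0.1: p < α → reject H₀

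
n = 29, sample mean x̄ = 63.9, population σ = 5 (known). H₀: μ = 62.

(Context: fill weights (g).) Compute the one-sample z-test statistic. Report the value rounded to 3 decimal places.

test statistic = 2.046

SE = σ/√n = 5/√29 = 0.9285
z = (x̄−μ₀)/SE = (63.9−62)/0.9285 = 2.0464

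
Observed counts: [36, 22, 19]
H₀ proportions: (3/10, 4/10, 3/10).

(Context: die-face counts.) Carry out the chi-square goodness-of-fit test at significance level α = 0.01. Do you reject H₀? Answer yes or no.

reject H₀: yes

n = 77; E_i = n·p_i = [23.10, 30.80, 23.10]
χ² = (36−23.10)²/23.10 + (22−30.80)²/30.80 + (19−23.10)²/23.10 = 10.4459
df = 2
p-value (upper-tail) = 0.00539
At α=0.01: p < α → reject H₀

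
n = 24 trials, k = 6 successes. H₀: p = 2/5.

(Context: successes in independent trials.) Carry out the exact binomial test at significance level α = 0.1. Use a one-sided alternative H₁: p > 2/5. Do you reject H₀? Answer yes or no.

Exact binomial: n=24, k=6, p₀=2/5=0.4000
P(X≥6) from Σ C(n,i)·p₀^i·(1−p₀)^(n−i)
p-value (one-sided, H₁ greater) = 0.96003
At α=0.1: p ≥ α → fail to reject H₀

reject H₀: no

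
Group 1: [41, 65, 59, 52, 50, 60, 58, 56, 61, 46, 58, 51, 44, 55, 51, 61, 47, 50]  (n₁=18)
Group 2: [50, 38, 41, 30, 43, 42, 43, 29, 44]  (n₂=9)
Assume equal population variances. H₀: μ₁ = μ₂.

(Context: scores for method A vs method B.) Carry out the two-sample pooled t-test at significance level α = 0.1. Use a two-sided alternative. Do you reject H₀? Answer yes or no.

x̄₁=53.611, s₁=6.643, n₁=18
x̄₂=40.000, s₂=6.745, n₂=9
s_p² = [17·6.643² + 8·6.745²]/25 = 44.5711
SE = √(s_p²·(1/18+1/9)) = 2.7255
t = (53.611−40.000)/2.7255 = 4.9939
df = 25
p-value (two-sided) = 0.00004
At α=0.1: p < α → reject H₀

reject H₀: yes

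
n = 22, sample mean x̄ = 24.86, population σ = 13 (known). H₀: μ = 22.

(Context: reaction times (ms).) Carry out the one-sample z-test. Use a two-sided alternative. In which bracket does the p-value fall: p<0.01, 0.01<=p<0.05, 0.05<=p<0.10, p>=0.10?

p-value bracket: p>=0.10

SE = σ/√n = 13/√22 = 2.7716
z = (x̄−μ₀)/SE = (24.86−22)/2.7716 = 1.0319
p-value (two-sided) = 0.30212
→ bracket: p>=0.10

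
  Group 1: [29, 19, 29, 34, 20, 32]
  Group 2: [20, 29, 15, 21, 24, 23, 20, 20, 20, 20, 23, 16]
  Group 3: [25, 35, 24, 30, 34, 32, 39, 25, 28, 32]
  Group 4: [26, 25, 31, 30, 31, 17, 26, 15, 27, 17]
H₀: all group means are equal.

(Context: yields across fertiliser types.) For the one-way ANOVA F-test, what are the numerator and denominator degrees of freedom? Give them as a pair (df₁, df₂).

k = 4 groups, N = 38 total
df = (k−1, N−k) = (4−1, 38−4) = (3, 34)

degrees of freedom = [3, 34]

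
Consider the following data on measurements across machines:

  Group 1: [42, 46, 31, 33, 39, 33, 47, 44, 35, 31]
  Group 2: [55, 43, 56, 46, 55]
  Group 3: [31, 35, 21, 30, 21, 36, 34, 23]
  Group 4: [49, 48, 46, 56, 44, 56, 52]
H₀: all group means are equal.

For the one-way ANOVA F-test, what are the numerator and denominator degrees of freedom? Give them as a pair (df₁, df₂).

k = 4 groups, N = 30 total
df = (k−1, N−k) = (4−1, 30−4) = (3, 26)

degrees of freedom = [3, 26]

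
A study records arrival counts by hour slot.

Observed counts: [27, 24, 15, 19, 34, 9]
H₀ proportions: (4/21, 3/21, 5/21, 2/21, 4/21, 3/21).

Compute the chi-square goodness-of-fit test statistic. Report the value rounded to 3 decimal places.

n = 128; E_i = n·p_i = [24.38, 18.29, 30.48, 12.19, 24.38, 18.29]
χ² = (27−24.38)²/24.38 + (24−18.29)²/18.29 + (15−30.48)²/30.48 + (19−12.19)²/12.19 + (34−24.38)²/24.38 + (9−18.29)²/18.29 = 22.2402
df = 5

test statistic = 22.240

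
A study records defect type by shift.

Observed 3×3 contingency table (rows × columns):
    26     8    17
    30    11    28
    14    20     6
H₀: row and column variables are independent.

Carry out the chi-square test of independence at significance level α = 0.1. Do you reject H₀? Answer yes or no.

Row totals [51, 69, 40], col totals [70, 39, 51], n=160
χ² = (26−22.31)²/22.31 + (8−12.43)²/12.43 + (17−16.26)²/16.26 + (30−30.19)²/30.19 + (11−16.82)²/16.82 + (28−21.99)²/21.99 + (14−17.50)²/17.50 + (20−9.75)²/9.75 + (6−12.75)²/12.75 = 20.9267
df = 4
p-value (upper-tail) = 0.00033
At α=0.1: p < α → reject H₀

reject H₀: yes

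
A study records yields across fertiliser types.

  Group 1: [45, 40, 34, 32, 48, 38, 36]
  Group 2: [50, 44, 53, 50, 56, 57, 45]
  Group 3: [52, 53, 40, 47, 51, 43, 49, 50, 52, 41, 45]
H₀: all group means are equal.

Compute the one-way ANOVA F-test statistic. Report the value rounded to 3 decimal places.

test statistic = 10.125

Group means [39.00, 50.71, 47.55], grand mean 46.040
SSB = Σnᵢ(x̄ᵢ−x̄)² = 524.804; SSW = ΣΣ(x−x̄ᵢ)² = 570.156
MSB = 524.804/2 = 262.4021; MSW = 570.156/22 = 25.9162
F = MSB/MSW = 10.1250
df = (2, 22)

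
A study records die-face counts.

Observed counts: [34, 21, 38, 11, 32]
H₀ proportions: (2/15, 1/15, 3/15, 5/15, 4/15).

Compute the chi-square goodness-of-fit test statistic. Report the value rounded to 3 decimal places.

n = 136; E_i = n·p_i = [18.13, 9.07, 27.20, 45.33, 36.27]
χ² = (34−18.13)²/18.13 + (21−9.07)²/9.07 + (38−27.20)²/27.20 + (11−45.33)²/45.33 + (32−36.27)²/36.27 = 60.3824
df = 4

test statistic = 60.382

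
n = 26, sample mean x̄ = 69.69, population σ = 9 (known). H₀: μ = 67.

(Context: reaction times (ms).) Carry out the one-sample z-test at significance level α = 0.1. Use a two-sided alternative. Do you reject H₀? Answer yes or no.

SE = σ/√n = 9/√26 = 1.7650
z = (x̄−μ₀)/SE = (69.69−67)/1.7650 = 1.5240
p-value (two-sided) = 0.12750
At α=0.1: p ≥ α → fail to reject H₀

reject H₀: no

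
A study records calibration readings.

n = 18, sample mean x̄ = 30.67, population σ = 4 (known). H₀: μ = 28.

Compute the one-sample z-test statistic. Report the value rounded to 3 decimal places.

test statistic = 2.832

SE = σ/√n = 4/√18 = 0.9428
z = (x̄−μ₀)/SE = (30.67−28)/0.9428 = 2.8320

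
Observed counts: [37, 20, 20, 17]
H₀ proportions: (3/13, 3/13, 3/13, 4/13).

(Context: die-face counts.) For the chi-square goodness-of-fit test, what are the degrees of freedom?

df = k − 1 = 4 − 1 = 3

degrees of freedom = 3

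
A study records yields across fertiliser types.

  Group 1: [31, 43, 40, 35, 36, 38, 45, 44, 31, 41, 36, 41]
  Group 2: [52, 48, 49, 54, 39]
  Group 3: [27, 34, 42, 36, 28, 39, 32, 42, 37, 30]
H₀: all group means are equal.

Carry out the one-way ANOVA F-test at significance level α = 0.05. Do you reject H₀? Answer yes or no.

reject H₀: yes

Group means [38.42, 48.40, 34.70], grand mean 38.889
SSB = Σnᵢ(x̄ᵢ−x̄)² = 630.450; SSW = ΣΣ(x−x̄ᵢ)² = 644.217
MSB = 630.450/2 = 315.2250; MSW = 644.217/24 = 26.8424
F = MSB/MSW = 11.7436
df = (2, 24)
p-value (upper-tail) = 0.00028
At α=0.05: p < α → reject H₀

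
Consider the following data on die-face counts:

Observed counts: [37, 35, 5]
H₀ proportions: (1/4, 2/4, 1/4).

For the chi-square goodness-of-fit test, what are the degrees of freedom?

degrees of freedom = 2

df = k − 1 = 3 − 1 = 2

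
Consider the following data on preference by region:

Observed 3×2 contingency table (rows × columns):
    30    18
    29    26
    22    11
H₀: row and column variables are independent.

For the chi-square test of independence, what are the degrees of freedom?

degrees of freedom = 2

df = (r−1)(c−1) = (3−1)·(2−1) = 2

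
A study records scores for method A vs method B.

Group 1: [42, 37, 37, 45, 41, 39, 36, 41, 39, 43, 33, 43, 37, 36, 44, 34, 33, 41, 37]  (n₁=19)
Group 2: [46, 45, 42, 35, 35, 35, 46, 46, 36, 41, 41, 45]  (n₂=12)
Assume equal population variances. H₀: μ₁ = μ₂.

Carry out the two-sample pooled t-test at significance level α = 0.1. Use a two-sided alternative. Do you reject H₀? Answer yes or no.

reject H₀: no

x̄₁=38.842, s₁=3.686, n₁=19
x̄₂=41.083, s₂=4.680, n₂=12
s_p² = [18·3.686² + 11·4.680²]/29 = 16.7394
SE = √(s_p²·(1/19+1/12)) = 1.5086
t = (38.842−41.083)/1.5086 = -1.4856
df = 29
p-value (two-sided) = 0.14818
At α=0.1: p ≥ α → fail to reject H₀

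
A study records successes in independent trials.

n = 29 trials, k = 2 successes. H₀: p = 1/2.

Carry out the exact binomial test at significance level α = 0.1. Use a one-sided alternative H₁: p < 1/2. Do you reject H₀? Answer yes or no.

reject H₀: yes

Exact binomial: n=29, k=2, p₀=1/2=0.5000
P(X≤2) from Σ C(n,i)·p₀^i·(1−p₀)^(n−i)
p-value (one-sided, H₁ less) = 0.00000
At α=0.1: p < α → reject H₀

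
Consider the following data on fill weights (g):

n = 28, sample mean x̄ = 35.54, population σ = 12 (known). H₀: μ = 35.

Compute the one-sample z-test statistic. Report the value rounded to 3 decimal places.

SE = σ/√n = 12/√28 = 2.2678
z = (x̄−μ₀)/SE = (35.54−35)/2.2678 = 0.2381

test statistic = 0.238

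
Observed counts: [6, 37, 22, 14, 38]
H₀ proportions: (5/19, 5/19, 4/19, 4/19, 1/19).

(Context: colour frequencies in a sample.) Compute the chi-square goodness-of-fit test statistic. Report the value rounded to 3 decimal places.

n = 117; E_i = n·p_i = [30.79, 30.79, 24.63, 24.63, 6.16]
χ² = (6−30.79)²/30.79 + (37−30.79)²/30.79 + (22−24.63)²/24.63 + (14−24.63)²/24.63 + (38−6.16)²/6.16 = 190.7350
df = 4

test statistic = 190.735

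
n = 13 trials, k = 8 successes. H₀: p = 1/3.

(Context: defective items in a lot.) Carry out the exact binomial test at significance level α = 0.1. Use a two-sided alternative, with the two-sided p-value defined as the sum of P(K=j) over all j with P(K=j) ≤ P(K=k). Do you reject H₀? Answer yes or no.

reject H₀: yes

Exact binomial: n=13, k=8, p₀=1/3=0.3333
P(X=j) = C(n,j)·p₀^j·(1−p₀)^(n−j); p = Σ P(X=j) over j with P(X=j) ≤ P(X=8)
p-value (two-sided) = 0.03979
At α=0.1: p < α → reject H₀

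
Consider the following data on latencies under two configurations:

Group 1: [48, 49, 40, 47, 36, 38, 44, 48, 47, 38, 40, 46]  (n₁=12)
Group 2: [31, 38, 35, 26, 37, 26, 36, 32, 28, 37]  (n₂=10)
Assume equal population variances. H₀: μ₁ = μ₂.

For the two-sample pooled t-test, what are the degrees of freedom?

df = n₁ + n₂ − 2 = 12 + 10 − 2 = 20

degrees of freedom = 20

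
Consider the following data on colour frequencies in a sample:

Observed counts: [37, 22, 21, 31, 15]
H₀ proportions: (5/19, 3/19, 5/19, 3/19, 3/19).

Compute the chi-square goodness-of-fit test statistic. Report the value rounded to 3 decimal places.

test statistic = 12.529

n = 126; E_i = n·p_i = [33.16, 19.89, 33.16, 19.89, 19.89]
χ² = (37−33.16)²/33.16 + (22−19.89)²/19.89 + (21−33.16)²/33.16 + (31−19.89)²/19.89 + (15−19.89)²/19.89 = 12.5291
df = 4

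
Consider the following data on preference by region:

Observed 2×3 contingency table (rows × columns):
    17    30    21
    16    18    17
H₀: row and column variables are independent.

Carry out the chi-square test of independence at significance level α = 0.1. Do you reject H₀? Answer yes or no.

Row totals [68, 51], col totals [33, 48, 38], n=119
χ² = (17−18.86)²/18.86 + (30−27.43)²/27.43 + (21−21.71)²/21.71 + (16−14.14)²/14.14 + (18−20.57)²/20.57 + (17−16.29)²/16.29 = 1.0441
df = 2
p-value (upper-tail) = 0.59331
At α=0.1: p ≥ α → fail to reject H₀

reject H₀: no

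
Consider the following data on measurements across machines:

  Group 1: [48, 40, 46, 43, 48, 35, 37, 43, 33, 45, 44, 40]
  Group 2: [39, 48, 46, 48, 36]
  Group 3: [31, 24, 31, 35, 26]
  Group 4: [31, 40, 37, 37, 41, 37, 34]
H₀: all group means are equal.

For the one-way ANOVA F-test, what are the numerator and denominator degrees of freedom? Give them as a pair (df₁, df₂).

degrees of freedom = [3, 25]

k = 4 groups, N = 29 total
df = (k−1, N−k) = (4−1, 29−4) = (3, 25)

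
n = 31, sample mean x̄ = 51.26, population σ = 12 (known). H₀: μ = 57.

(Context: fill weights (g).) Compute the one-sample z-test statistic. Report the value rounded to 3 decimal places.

SE = σ/√n = 12/√31 = 2.1553
z = (x̄−μ₀)/SE = (51.26−57)/2.1553 = -2.6632

test statistic = -2.663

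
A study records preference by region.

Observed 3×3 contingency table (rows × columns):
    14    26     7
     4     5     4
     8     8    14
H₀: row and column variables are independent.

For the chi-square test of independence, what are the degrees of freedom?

df = (r−1)(c−1) = (3−1)·(3−1) = 4

degrees of freedom = 4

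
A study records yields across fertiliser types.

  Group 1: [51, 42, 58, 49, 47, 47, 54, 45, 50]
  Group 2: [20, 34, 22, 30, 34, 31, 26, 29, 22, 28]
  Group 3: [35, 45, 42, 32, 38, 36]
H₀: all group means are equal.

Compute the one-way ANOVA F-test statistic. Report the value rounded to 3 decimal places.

Group means [49.22, 27.60, 38.00], grand mean 37.880
SSB = Σnᵢ(x̄ᵢ−x̄)² = 2214.684; SSW = ΣΣ(x−x̄ᵢ)² = 521.956
MSB = 2214.684/2 = 1107.3422; MSW = 521.956/22 = 23.7253
F = MSB/MSW = 46.6736
df = (2, 22)

test statistic = 46.674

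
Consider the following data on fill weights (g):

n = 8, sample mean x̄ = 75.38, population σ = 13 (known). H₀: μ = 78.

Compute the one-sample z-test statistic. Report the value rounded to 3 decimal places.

test statistic = -0.570

SE = σ/√n = 13/√8 = 4.5962
z = (x̄−μ₀)/SE = (75.38−78)/4.5962 = -0.5700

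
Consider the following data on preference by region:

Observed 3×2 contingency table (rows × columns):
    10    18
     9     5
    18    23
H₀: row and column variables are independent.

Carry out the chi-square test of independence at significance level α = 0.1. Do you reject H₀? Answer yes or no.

reject H₀: no

Row totals [28, 14, 41], col totals [37, 46], n=83
χ² = (10−12.48)²/12.48 + (18−15.52)²/15.52 + (9−6.24)²/6.24 + (5−7.76)²/7.76 + (18−18.28)²/18.28 + (23−22.72)²/22.72 = 3.0989
df = 2
p-value (upper-tail) = 0.21237
At α=0.1: p ≥ α → fail to reject H₀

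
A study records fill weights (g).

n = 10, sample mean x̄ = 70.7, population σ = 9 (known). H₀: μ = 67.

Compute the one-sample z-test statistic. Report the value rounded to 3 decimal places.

test statistic = 1.300

SE = σ/√n = 9/√10 = 2.8460
z = (x̄−μ₀)/SE = (70.7−67)/2.8460 = 1.3000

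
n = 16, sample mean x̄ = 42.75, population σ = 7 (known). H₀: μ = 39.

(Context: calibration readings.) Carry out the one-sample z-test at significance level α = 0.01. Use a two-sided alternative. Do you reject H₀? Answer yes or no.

reject H₀: no

SE = σ/√n = 7/√16 = 1.7500
z = (x̄−μ₀)/SE = (42.75−39)/1.7500 = 2.1429
p-value (two-sided) = 0.03212
At α=0.01: p ≥ α → fail to reject H₀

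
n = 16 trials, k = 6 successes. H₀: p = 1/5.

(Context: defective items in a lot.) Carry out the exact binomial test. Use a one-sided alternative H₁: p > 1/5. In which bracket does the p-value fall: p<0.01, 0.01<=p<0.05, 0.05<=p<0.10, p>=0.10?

p-value bracket: 0.05<=p<0.10

Exact binomial: n=16, k=6, p₀=1/5=0.2000
P(X≥6) from Σ C(n,i)·p₀^i·(1−p₀)^(n−i)
p-value (one-sided, H₁ greater) = 0.08169
→ bracket: 0.05<=p<0.10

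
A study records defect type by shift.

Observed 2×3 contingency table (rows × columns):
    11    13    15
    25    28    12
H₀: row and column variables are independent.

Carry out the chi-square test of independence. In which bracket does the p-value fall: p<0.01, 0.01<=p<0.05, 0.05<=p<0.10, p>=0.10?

p-value bracket: 0.05<=p<0.10

Row totals [39, 65], col totals [36, 41, 27], n=104
χ² = (11−13.50)²/13.50 + (13−15.38)²/15.38 + (15−10.12)²/10.12 + (25−22.50)²/22.50 + (28−25.62)²/25.62 + (12−16.88)²/16.88 = 5.0833
df = 2
p-value (upper-tail) = 0.07874
→ bracket: 0.05<=p<0.10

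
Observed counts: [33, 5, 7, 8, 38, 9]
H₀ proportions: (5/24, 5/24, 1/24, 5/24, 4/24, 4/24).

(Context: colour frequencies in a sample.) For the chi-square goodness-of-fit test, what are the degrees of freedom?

degrees of freedom = 5

df = k − 1 = 6 − 1 = 5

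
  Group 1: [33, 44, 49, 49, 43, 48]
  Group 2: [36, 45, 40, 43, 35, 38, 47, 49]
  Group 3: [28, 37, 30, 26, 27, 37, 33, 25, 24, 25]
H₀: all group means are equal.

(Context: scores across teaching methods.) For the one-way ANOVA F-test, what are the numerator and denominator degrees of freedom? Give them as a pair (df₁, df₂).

k = 3 groups, N = 24 total
df = (k−1, N−k) = (3−1, 24−3) = (2, 21)

degrees of freedom = [2, 21]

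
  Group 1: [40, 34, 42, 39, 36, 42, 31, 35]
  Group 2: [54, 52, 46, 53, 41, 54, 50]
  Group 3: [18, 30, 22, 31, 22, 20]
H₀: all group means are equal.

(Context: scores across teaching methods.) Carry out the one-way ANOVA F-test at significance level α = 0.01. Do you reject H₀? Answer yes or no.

Group means [37.38, 50.00, 23.83], grand mean 37.714
SSB = Σnᵢ(x̄ᵢ−x̄)² = 2213.577; SSW = ΣΣ(x−x̄ᵢ)² = 398.708
MSB = 2213.577/2 = 1106.7887; MSW = 398.708/18 = 22.1505
F = MSB/MSW = 49.9668
df = (2, 18)
p-value (upper-tail) = 0.00000
At α=0.01: p < α → reject H₀

reject H₀: yes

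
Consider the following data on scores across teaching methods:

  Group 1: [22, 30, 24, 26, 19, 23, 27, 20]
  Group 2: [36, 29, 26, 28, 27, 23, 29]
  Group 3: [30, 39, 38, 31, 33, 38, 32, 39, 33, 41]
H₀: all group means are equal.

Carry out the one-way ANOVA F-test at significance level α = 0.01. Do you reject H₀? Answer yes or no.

reject H₀: yes

Group means [23.88, 28.29, 35.40], grand mean 29.720
SSB = Σnᵢ(x̄ᵢ−x̄)² = 610.336; SSW = ΣΣ(x−x̄ᵢ)² = 332.704
MSB = 610.336/2 = 305.1682; MSW = 332.704/22 = 15.1229
F = MSB/MSW = 20.1792
df = (2, 22)
p-value (upper-tail) = 0.00001
At α=0.01: p < α → reject H₀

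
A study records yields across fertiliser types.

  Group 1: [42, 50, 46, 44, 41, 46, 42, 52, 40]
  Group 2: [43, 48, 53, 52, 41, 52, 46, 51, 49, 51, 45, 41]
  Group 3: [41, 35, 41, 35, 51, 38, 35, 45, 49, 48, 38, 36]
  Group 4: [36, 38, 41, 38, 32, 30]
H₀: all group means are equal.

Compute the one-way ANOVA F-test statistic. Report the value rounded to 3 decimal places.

Group means [44.78, 47.67, 41.00, 35.83], grand mean 43.128
SSB = Σnᵢ(x̄ᵢ−x̄)² = 645.303; SSW = ΣΣ(x−x̄ᵢ)² = 811.056
MSB = 645.303/3 = 215.1011; MSW = 811.056/35 = 23.1730
F = MSB/MSW = 9.2824
df = (3, 35)

test statistic = 9.282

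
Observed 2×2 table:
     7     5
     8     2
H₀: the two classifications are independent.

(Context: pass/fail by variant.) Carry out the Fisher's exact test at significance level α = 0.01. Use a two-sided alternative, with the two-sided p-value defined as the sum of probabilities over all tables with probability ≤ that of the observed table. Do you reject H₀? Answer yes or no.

reject H₀: no

Margins: r₁=12, r₂=10, c₁=15, c₂=7, n=22
p_obs = C(12,7)·C(10,8)/C(22,15); sum pmf over tables with pmf ≤ p_obs
p-value (two-sided) = 0.38080
At α=0.01: p ≥ α → fail to reject H₀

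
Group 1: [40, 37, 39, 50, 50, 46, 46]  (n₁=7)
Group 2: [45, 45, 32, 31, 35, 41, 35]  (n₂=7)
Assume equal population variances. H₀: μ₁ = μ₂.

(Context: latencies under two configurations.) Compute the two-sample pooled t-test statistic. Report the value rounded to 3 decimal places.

test statistic = 2.091

x̄₁=44.000, s₁=5.323, n₁=7
x̄₂=37.714, s₂=5.908, n₂=7
s_p² = [6·5.323² + 6·5.908²]/12 = 31.6190
SE = √(s_p²·(1/7+1/7)) = 3.0057
t = (44.000−37.714)/3.0057 = 2.0913
df = 12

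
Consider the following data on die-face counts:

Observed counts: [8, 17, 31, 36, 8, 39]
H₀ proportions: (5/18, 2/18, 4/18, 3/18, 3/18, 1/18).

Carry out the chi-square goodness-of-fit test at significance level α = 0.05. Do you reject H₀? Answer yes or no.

reject H₀: yes

n = 139; E_i = n·p_i = [38.61, 15.44, 30.89, 23.17, 23.17, 7.72]
χ² = (8−38.61)²/38.61 + (17−15.44)²/15.44 + (31−30.89)²/30.89 + (36−23.17)²/23.17 + (8−23.17)²/23.17 + (39−7.72)²/7.72 = 168.1504
df = 5
p-value (upper-tail) = 0.00000
At α=0.05: p < α → reject H₀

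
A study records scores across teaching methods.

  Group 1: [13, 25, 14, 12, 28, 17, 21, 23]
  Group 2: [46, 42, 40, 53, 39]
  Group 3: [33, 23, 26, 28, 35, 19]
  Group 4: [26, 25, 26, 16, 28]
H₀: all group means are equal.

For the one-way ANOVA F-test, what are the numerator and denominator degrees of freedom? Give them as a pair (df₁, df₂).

k = 4 groups, N = 24 total
df = (k−1, N−k) = (4−1, 24−4) = (3, 20)

degrees of freedom = [3, 20]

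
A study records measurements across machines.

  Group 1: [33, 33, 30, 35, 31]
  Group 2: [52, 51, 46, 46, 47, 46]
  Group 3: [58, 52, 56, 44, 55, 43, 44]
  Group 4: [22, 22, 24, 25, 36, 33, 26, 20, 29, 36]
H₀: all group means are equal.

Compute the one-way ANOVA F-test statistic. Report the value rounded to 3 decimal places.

test statistic = 38.318

Group means [32.40, 48.00, 50.29, 27.30], grand mean 38.393
SSB = Σnᵢ(x̄ᵢ−x̄)² = 2953.950; SSW = ΣΣ(x−x̄ᵢ)² = 616.729
MSB = 2953.950/3 = 984.6500; MSW = 616.729/24 = 25.6970
F = MSB/MSW = 38.3177
df = (3, 24)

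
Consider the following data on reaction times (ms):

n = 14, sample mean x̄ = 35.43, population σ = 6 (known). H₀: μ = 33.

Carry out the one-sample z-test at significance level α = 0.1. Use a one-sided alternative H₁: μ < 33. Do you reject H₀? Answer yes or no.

reject H₀: no

SE = σ/√n = 6/√14 = 1.6036
z = (x̄−μ₀)/SE = (35.43−33)/1.6036 = 1.5154
p-value (one-sided, H₁ less) = 0.93516
At α=0.1: p ≥ α → fail to reject H₀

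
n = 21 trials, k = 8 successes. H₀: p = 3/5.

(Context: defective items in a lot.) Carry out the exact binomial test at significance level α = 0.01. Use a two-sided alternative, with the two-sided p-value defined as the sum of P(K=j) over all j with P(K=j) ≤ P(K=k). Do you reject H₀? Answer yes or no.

reject H₀: no

Exact binomial: n=21, k=8, p₀=3/5=0.6000
P(X=j) = C(n,j)·p₀^j·(1−p₀)^(n−j); p = Σ P(X=j) over j with P(X=j) ≤ P(X=8)
p-value (two-sided) = 0.04625
At α=0.01: p ≥ α → fail to reject H₀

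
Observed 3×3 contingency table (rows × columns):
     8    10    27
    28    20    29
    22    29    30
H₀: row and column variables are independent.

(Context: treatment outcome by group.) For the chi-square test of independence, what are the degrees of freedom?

degrees of freedom = 4

df = (r−1)(c−1) = (3−1)·(3−1) = 4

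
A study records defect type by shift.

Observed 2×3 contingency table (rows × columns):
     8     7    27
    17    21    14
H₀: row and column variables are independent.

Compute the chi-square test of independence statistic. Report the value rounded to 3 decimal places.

Row totals [42, 52], col totals [25, 28, 41], n=94
χ² = (8−11.17)²/11.17 + (7−12.51)²/12.51 + (27−18.32)²/18.32 + (17−13.83)²/13.83 + (21−15.49)²/15.49 + (14−22.68)²/22.68 = 13.4503
df = 2

test statistic = 13.450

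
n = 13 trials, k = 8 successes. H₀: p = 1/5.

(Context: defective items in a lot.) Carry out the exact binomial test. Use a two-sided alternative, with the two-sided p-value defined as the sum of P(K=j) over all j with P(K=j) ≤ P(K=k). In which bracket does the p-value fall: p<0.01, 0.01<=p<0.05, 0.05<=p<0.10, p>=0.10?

Exact binomial: n=13, k=8, p₀=1/5=0.2000
P(X=j) = C(n,j)·p₀^j·(1−p₀)^(n−j); p = Σ P(X=j) over j with P(X=j) ≤ P(X=8)
p-value (two-sided) = 0.00125
→ bracket: p<0.01

p-value bracket: p<0.01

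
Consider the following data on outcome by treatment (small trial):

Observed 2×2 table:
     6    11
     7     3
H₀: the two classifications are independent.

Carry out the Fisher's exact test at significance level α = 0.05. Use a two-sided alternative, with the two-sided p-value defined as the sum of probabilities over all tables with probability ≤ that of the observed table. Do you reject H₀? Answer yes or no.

Margins: r₁=17, r₂=10, c₁=13, c₂=14, n=27
p_obs = C(17,6)·C(10,7)/C(27,13); sum pmf over tables with pmf ≤ p_obs
p-value (two-sided) = 0.12011
At α=0.05: p ≥ α → fail to reject H₀

reject H₀: no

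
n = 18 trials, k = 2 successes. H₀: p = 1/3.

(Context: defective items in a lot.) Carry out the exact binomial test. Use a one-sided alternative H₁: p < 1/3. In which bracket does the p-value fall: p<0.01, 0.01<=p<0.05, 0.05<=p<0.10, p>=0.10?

Exact binomial: n=18, k=2, p₀=1/3=0.3333
P(X≤2) from Σ C(n,i)·p₀^i·(1−p₀)^(n−i)
p-value (one-sided, H₁ less) = 0.03265
→ bracket: 0.01<=p<0.05

p-value bracket: 0.01<=p<0.05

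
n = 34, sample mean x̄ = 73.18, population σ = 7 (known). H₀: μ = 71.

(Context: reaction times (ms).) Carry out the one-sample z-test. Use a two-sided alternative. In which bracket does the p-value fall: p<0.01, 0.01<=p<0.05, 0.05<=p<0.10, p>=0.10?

SE = σ/√n = 7/√34 = 1.2005
z = (x̄−μ₀)/SE = (73.18−71)/1.2005 = 1.8159
p-value (two-sided) = 0.06938
→ bracket: 0.05<=p<0.10

p-value bracket: 0.05<=p<0.10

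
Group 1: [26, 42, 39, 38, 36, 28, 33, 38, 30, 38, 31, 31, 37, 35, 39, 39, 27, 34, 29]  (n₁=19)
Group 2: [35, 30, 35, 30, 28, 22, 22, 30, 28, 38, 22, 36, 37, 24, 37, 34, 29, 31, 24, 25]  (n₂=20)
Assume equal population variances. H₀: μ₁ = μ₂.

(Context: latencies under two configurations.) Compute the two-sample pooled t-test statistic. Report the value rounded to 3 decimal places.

x̄₁=34.211, s₁=4.768, n₁=19
x̄₂=29.850, s₂=5.441, n₂=20
s_p² = [18·4.768² + 19·5.441²]/37 = 26.2624
SE = √(s_p²·(1/19+1/20)) = 1.6418
t = (34.211−29.850)/1.6418 = 2.6560
df = 37

test statistic = 2.656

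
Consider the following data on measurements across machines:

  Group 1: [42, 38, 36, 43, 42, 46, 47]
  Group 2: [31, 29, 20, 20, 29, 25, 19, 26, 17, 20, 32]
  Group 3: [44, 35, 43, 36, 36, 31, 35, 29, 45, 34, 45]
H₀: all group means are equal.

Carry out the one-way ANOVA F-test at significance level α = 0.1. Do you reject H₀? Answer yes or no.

reject H₀: yes

Group means [42.00, 24.36, 37.55], grand mean 33.621
SSB = Σnᵢ(x̄ᵢ−x̄)² = 1603.555; SSW = ΣΣ(x−x̄ᵢ)² = 711.273
MSB = 1603.555/2 = 801.7774; MSW = 711.273/26 = 27.3566
F = MSB/MSW = 29.3083
df = (2, 26)
p-value (upper-tail) = 0.00000
At α=0.1: p < α → reject H₀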